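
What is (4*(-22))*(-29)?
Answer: 2552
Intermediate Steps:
(4*(-22))*(-29) = -88*(-29) = 2552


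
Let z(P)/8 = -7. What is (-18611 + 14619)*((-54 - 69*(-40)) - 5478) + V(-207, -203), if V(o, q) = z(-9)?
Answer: 11065768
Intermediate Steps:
z(P) = -56 (z(P) = 8*(-7) = -56)
V(o, q) = -56
(-18611 + 14619)*((-54 - 69*(-40)) - 5478) + V(-207, -203) = (-18611 + 14619)*((-54 - 69*(-40)) - 5478) - 56 = -3992*((-54 + 2760) - 5478) - 56 = -3992*(2706 - 5478) - 56 = -3992*(-2772) - 56 = 11065824 - 56 = 11065768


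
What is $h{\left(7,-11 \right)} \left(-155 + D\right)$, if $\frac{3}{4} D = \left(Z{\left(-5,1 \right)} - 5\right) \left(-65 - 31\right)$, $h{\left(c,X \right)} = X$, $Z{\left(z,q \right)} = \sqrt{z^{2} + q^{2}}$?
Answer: $-5335 + 1408 \sqrt{26} \approx 1844.4$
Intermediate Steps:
$Z{\left(z,q \right)} = \sqrt{q^{2} + z^{2}}$
$D = 640 - 128 \sqrt{26}$ ($D = \frac{4 \left(\sqrt{1^{2} + \left(-5\right)^{2}} - 5\right) \left(-65 - 31\right)}{3} = \frac{4 \left(\sqrt{1 + 25} - 5\right) \left(-96\right)}{3} = \frac{4 \left(\sqrt{26} - 5\right) \left(-96\right)}{3} = \frac{4 \left(-5 + \sqrt{26}\right) \left(-96\right)}{3} = \frac{4 \left(480 - 96 \sqrt{26}\right)}{3} = 640 - 128 \sqrt{26} \approx -12.674$)
$h{\left(7,-11 \right)} \left(-155 + D\right) = - 11 \left(-155 + \left(640 - 128 \sqrt{26}\right)\right) = - 11 \left(485 - 128 \sqrt{26}\right) = -5335 + 1408 \sqrt{26}$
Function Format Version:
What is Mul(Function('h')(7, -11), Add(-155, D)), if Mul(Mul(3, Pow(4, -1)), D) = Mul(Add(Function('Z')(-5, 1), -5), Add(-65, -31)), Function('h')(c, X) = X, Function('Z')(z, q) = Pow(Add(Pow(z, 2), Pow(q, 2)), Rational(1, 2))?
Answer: Add(-5335, Mul(1408, Pow(26, Rational(1, 2)))) ≈ 1844.4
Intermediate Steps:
Function('Z')(z, q) = Pow(Add(Pow(q, 2), Pow(z, 2)), Rational(1, 2))
D = Add(640, Mul(-128, Pow(26, Rational(1, 2)))) (D = Mul(Rational(4, 3), Mul(Add(Pow(Add(Pow(1, 2), Pow(-5, 2)), Rational(1, 2)), -5), Add(-65, -31))) = Mul(Rational(4, 3), Mul(Add(Pow(Add(1, 25), Rational(1, 2)), -5), -96)) = Mul(Rational(4, 3), Mul(Add(Pow(26, Rational(1, 2)), -5), -96)) = Mul(Rational(4, 3), Mul(Add(-5, Pow(26, Rational(1, 2))), -96)) = Mul(Rational(4, 3), Add(480, Mul(-96, Pow(26, Rational(1, 2))))) = Add(640, Mul(-128, Pow(26, Rational(1, 2)))) ≈ -12.674)
Mul(Function('h')(7, -11), Add(-155, D)) = Mul(-11, Add(-155, Add(640, Mul(-128, Pow(26, Rational(1, 2)))))) = Mul(-11, Add(485, Mul(-128, Pow(26, Rational(1, 2))))) = Add(-5335, Mul(1408, Pow(26, Rational(1, 2))))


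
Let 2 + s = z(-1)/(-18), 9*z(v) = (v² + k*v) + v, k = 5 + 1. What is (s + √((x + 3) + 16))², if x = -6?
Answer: 12286/729 - 106*√13/27 ≈ 2.6981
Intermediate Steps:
k = 6
z(v) = v²/9 + 7*v/9 (z(v) = ((v² + 6*v) + v)/9 = (v² + 7*v)/9 = v²/9 + 7*v/9)
s = -53/27 (s = -2 + ((⅑)*(-1)*(7 - 1))/(-18) = -2 + ((⅑)*(-1)*6)*(-1/18) = -2 - ⅔*(-1/18) = -2 + 1/27 = -53/27 ≈ -1.9630)
(s + √((x + 3) + 16))² = (-53/27 + √((-6 + 3) + 16))² = (-53/27 + √(-3 + 16))² = (-53/27 + √13)²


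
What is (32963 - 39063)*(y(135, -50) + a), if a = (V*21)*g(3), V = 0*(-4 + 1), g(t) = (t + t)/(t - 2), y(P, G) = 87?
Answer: -530700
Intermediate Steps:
g(t) = 2*t/(-2 + t) (g(t) = (2*t)/(-2 + t) = 2*t/(-2 + t))
V = 0 (V = 0*(-3) = 0)
a = 0 (a = (0*21)*(2*3/(-2 + 3)) = 0*(2*3/1) = 0*(2*3*1) = 0*6 = 0)
(32963 - 39063)*(y(135, -50) + a) = (32963 - 39063)*(87 + 0) = -6100*87 = -530700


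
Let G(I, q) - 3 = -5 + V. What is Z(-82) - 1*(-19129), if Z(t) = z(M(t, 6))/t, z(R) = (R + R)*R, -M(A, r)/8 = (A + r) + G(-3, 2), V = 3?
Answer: 424289/41 ≈ 10349.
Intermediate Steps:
G(I, q) = 1 (G(I, q) = 3 + (-5 + 3) = 3 - 2 = 1)
M(A, r) = -8 - 8*A - 8*r (M(A, r) = -8*((A + r) + 1) = -8*(1 + A + r) = -8 - 8*A - 8*r)
z(R) = 2*R² (z(R) = (2*R)*R = 2*R²)
Z(t) = 2*(-56 - 8*t)²/t (Z(t) = (2*(-8 - 8*t - 8*6)²)/t = (2*(-8 - 8*t - 48)²)/t = (2*(-56 - 8*t)²)/t = 2*(-56 - 8*t)²/t)
Z(-82) - 1*(-19129) = 128*(7 - 82)²/(-82) - 1*(-19129) = 128*(-1/82)*(-75)² + 19129 = 128*(-1/82)*5625 + 19129 = -360000/41 + 19129 = 424289/41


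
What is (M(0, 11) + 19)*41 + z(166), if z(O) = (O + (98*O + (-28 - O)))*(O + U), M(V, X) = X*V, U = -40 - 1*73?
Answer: 861499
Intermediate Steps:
U = -113 (U = -40 - 73 = -113)
M(V, X) = V*X
z(O) = (-113 + O)*(-28 + 98*O) (z(O) = (O + (98*O + (-28 - O)))*(O - 113) = (O + (-28 + 97*O))*(-113 + O) = (-28 + 98*O)*(-113 + O) = (-113 + O)*(-28 + 98*O))
(M(0, 11) + 19)*41 + z(166) = (0*11 + 19)*41 + (3164 - 11102*166 + 98*166²) = (0 + 19)*41 + (3164 - 1842932 + 98*27556) = 19*41 + (3164 - 1842932 + 2700488) = 779 + 860720 = 861499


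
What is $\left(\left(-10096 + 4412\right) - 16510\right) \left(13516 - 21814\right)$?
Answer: $184165812$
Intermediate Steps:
$\left(\left(-10096 + 4412\right) - 16510\right) \left(13516 - 21814\right) = \left(-5684 - 16510\right) \left(-8298\right) = \left(-22194\right) \left(-8298\right) = 184165812$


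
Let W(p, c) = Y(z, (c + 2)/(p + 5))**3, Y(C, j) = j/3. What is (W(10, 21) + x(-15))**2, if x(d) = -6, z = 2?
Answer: 285778983889/8303765625 ≈ 34.416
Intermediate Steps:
Y(C, j) = j/3 (Y(C, j) = j*(1/3) = j/3)
W(p, c) = (2 + c)**3/(27*(5 + p)**3) (W(p, c) = (((c + 2)/(p + 5))/3)**3 = (((2 + c)/(5 + p))/3)**3 = ((2 + c)/(3*(5 + p)))**3 = (2 + c)**3/(27*(5 + p)**3))
(W(10, 21) + x(-15))**2 = ((2 + 21)**3/(27*(5 + 10)**3) - 6)**2 = ((1/27)*23**3/15**3 - 6)**2 = ((1/27)*12167*(1/3375) - 6)**2 = (12167/91125 - 6)**2 = (-534583/91125)**2 = 285778983889/8303765625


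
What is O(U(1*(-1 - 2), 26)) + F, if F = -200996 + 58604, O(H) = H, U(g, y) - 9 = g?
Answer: -142386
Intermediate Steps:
U(g, y) = 9 + g
F = -142392
O(U(1*(-1 - 2), 26)) + F = (9 + 1*(-1 - 2)) - 142392 = (9 + 1*(-3)) - 142392 = (9 - 3) - 142392 = 6 - 142392 = -142386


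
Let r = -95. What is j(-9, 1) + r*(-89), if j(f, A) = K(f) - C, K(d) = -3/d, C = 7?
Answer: 25345/3 ≈ 8448.3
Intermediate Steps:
j(f, A) = -7 - 3/f (j(f, A) = -3/f - 1*7 = -3/f - 7 = -7 - 3/f)
j(-9, 1) + r*(-89) = (-7 - 3/(-9)) - 95*(-89) = (-7 - 3*(-1/9)) + 8455 = (-7 + 1/3) + 8455 = -20/3 + 8455 = 25345/3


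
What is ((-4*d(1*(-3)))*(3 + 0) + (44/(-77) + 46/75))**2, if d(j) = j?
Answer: 358042084/275625 ≈ 1299.0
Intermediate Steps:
((-4*d(1*(-3)))*(3 + 0) + (44/(-77) + 46/75))**2 = ((-4*(-3))*(3 + 0) + (44/(-77) + 46/75))**2 = (-4*(-3)*3 + (44*(-1/77) + 46*(1/75)))**2 = (12*3 + (-4/7 + 46/75))**2 = (36 + 22/525)**2 = (18922/525)**2 = 358042084/275625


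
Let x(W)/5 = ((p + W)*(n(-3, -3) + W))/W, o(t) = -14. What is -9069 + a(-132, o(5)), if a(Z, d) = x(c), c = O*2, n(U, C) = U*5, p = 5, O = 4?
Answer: -73007/8 ≈ -9125.9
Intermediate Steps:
n(U, C) = 5*U
c = 8 (c = 4*2 = 8)
x(W) = 5*(-15 + W)*(5 + W)/W (x(W) = 5*(((5 + W)*(5*(-3) + W))/W) = 5*(((5 + W)*(-15 + W))/W) = 5*(((-15 + W)*(5 + W))/W) = 5*((-15 + W)*(5 + W)/W) = 5*(-15 + W)*(5 + W)/W)
a(Z, d) = -455/8 (a(Z, d) = -50 - 375/8 + 5*8 = -50 - 375*1/8 + 40 = -50 - 375/8 + 40 = -455/8)
-9069 + a(-132, o(5)) = -9069 - 455/8 = -73007/8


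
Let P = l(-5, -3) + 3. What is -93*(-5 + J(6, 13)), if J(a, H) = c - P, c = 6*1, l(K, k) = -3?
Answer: -93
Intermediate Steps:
P = 0 (P = -3 + 3 = 0)
c = 6
J(a, H) = 6 (J(a, H) = 6 - 1*0 = 6 + 0 = 6)
-93*(-5 + J(6, 13)) = -93*(-5 + 6) = -93*1 = -93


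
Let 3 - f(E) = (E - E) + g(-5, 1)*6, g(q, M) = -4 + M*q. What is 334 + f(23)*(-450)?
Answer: -25316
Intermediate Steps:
f(E) = 57 (f(E) = 3 - ((E - E) + (-4 + 1*(-5))*6) = 3 - (0 + (-4 - 5)*6) = 3 - (0 - 9*6) = 3 - (0 - 54) = 3 - 1*(-54) = 3 + 54 = 57)
334 + f(23)*(-450) = 334 + 57*(-450) = 334 - 25650 = -25316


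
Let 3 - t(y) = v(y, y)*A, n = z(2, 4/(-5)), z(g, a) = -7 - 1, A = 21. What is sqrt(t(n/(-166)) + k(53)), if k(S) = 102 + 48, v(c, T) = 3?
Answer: 3*sqrt(10) ≈ 9.4868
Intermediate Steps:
z(g, a) = -8
n = -8
t(y) = -60 (t(y) = 3 - 3*21 = 3 - 1*63 = 3 - 63 = -60)
k(S) = 150
sqrt(t(n/(-166)) + k(53)) = sqrt(-60 + 150) = sqrt(90) = 3*sqrt(10)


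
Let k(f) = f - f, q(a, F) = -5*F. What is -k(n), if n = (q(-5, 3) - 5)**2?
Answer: 0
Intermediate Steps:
n = 400 (n = (-5*3 - 5)**2 = (-15 - 5)**2 = (-20)**2 = 400)
k(f) = 0
-k(n) = -1*0 = 0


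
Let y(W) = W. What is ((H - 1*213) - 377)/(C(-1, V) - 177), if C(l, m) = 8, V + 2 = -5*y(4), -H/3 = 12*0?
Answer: 590/169 ≈ 3.4911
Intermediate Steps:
H = 0 (H = -36*0 = -3*0 = 0)
V = -22 (V = -2 - 5*4 = -2 - 20 = -22)
((H - 1*213) - 377)/(C(-1, V) - 177) = ((0 - 1*213) - 377)/(8 - 177) = ((0 - 213) - 377)/(-169) = (-213 - 377)*(-1/169) = -590*(-1/169) = 590/169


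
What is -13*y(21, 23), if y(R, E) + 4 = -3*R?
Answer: 871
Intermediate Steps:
y(R, E) = -4 - 3*R
-13*y(21, 23) = -13*(-4 - 3*21) = -13*(-4 - 63) = -13*(-67) = 871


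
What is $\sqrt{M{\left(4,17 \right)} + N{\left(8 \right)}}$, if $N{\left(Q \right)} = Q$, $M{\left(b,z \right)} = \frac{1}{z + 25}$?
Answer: $\frac{\sqrt{14154}}{42} \approx 2.8326$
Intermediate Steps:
$M{\left(b,z \right)} = \frac{1}{25 + z}$
$\sqrt{M{\left(4,17 \right)} + N{\left(8 \right)}} = \sqrt{\frac{1}{25 + 17} + 8} = \sqrt{\frac{1}{42} + 8} = \sqrt{\frac{337}{42}} = \frac{\sqrt{14154}}{42}$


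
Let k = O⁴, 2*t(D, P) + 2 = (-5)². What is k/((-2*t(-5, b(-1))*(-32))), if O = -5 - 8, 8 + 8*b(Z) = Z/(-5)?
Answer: 28561/736 ≈ 38.806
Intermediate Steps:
b(Z) = -1 - Z/40 (b(Z) = -1 + (Z/(-5))/8 = -1 + (Z*(-⅕))/8 = -1 + (-Z/5)/8 = -1 - Z/40)
t(D, P) = 23/2 (t(D, P) = -1 + (½)*(-5)² = -1 + (½)*25 = -1 + 25/2 = 23/2)
O = -13
k = 28561 (k = (-13)⁴ = 28561)
k/((-2*t(-5, b(-1))*(-32))) = 28561/((-2*23/2*(-32))) = 28561/((-23*(-32))) = 28561/736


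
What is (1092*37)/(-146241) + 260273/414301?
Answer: 7107722063/20195930847 ≈ 0.35194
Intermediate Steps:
(1092*37)/(-146241) + 260273/414301 = 40404*(-1/146241) + 260273*(1/414301) = -13468/48747 + 260273/414301 = 7107722063/20195930847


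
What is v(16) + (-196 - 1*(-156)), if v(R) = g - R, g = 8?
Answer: -48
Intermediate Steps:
v(R) = 8 - R
v(16) + (-196 - 1*(-156)) = (8 - 1*16) + (-196 - 1*(-156)) = (8 - 16) + (-196 + 156) = -8 - 40 = -48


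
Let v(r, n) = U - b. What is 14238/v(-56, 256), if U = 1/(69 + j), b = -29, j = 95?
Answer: 2335032/4757 ≈ 490.86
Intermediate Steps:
U = 1/164 (U = 1/(69 + 95) = 1/164 ≈ 0.0060976)
v(r, n) = 4757/164 (v(r, n) = 1/164 - 1*(-29) = 1/164 + 29 = 4757/164)
14238/v(-56, 256) = 14238/(4757/164) = 14238*(164/4757) = 2335032/4757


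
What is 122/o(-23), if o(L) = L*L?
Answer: 122/529 ≈ 0.23062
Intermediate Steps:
o(L) = L²
122/o(-23) = 122/((-23)²) = 122/529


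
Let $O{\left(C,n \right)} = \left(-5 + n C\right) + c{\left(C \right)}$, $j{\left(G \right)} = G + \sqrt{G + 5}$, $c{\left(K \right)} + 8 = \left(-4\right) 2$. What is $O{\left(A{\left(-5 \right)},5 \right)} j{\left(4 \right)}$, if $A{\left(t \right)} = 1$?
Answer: $-112$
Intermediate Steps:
$c{\left(K \right)} = -16$ ($c{\left(K \right)} = -8 - 8 = -16$)
$j{\left(G \right)} = G + \sqrt{5 + G}$
$O{\left(C,n \right)} = -21 + C n$ ($O{\left(C,n \right)} = \left(-5 + n C\right) - 16 = \left(-5 + C n\right) - 16 = -21 + C n$)
$O{\left(A{\left(-5 \right)},5 \right)} j{\left(4 \right)} = \left(-21 + 1 \cdot 5\right) \left(4 + \sqrt{5 + 4}\right) = \left(-21 + 5\right) \left(4 + \sqrt{9}\right) = - 16 \left(4 + 3\right) = \left(-16\right) 7 = -112$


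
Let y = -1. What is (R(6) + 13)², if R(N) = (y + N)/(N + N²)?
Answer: 303601/1764 ≈ 172.11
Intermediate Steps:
R(N) = (-1 + N)/(N + N²)
(R(6) + 13)² = ((-1 + 6)/(6*(1 + 6)) + 13)² = ((⅙)*5/7 + 13)² = ((⅙)*(⅐)*5 + 13)² = (5/42 + 13)² = (551/42)² = 303601/1764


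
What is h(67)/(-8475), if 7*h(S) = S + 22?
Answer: -89/59325 ≈ -0.0015002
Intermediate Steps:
h(S) = 22/7 + S/7 (h(S) = (S + 22)/7 = (22 + S)/7 = 22/7 + S/7)
h(67)/(-8475) = (22/7 + (⅐)*67)/(-8475) = (22/7 + 67/7)*(-1/8475) = (89/7)*(-1/8475) = -89/59325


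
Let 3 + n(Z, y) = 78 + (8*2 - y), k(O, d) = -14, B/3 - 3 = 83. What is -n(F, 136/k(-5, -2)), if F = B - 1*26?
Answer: -705/7 ≈ -100.71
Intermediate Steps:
B = 258 (B = 9 + 3*83 = 9 + 249 = 258)
F = 232 (F = 258 - 1*26 = 258 - 26 = 232)
n(Z, y) = 91 - y (n(Z, y) = -3 + (78 + (8*2 - y)) = -3 + (78 + (16 - y)) = -3 + (94 - y) = 91 - y)
-n(F, 136/k(-5, -2)) = -(91 - 136/(-14)) = -(91 - 136*(-1)/14) = -(91 - 1*(-68/7)) = -(91 + 68/7) = -1*705/7 = -705/7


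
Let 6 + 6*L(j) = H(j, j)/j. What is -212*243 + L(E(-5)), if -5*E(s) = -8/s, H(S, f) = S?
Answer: -309101/6 ≈ -51517.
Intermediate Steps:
E(s) = 8/(5*s) (E(s) = -(-8)/(5*s) = 8/(5*s))
L(j) = -5/6 (L(j) = -1 + (j/j)/6 = -1 + (1/6)*1 = -1 + 1/6 = -5/6)
-212*243 + L(E(-5)) = -212*243 - 5/6 = -51516 - 5/6 = -309101/6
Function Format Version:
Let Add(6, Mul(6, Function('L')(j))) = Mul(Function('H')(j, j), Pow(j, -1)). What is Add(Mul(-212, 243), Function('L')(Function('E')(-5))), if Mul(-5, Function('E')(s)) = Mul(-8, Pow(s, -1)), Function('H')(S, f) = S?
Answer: Rational(-309101, 6) ≈ -51517.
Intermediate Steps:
Function('E')(s) = Mul(Rational(8, 5), Pow(s, -1)) (Function('E')(s) = Mul(Rational(-1, 5), Mul(-8, Pow(s, -1))) = Mul(Rational(8, 5), Pow(s, -1)))
Function('L')(j) = Rational(-5, 6) (Function('L')(j) = Add(-1, Mul(Rational(1, 6), Mul(j, Pow(j, -1)))) = Add(-1, Mul(Rational(1, 6), 1)) = Add(-1, Rational(1, 6)) = Rational(-5, 6))
Add(Mul(-212, 243), Function('L')(Function('E')(-5))) = Add(Mul(-212, 243), Rational(-5, 6)) = Add(-51516, Rational(-5, 6)) = Rational(-309101, 6)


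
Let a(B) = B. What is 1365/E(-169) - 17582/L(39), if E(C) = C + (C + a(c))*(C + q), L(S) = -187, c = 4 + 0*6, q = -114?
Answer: 818275387/8700362 ≈ 94.051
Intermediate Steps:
c = 4 (c = 4 + 0 = 4)
E(C) = C + (-114 + C)*(4 + C) (E(C) = C + (C + 4)*(C - 114) = C + (4 + C)*(-114 + C) = C + (-114 + C)*(4 + C))
1365/E(-169) - 17582/L(39) = 1365/(-456 + (-169)**2 - 109*(-169)) - 17582/(-187) = 1365/(-456 + 28561 + 18421) - 17582*(-1/187) = 1365/46526 + 17582/187 = 818275387/8700362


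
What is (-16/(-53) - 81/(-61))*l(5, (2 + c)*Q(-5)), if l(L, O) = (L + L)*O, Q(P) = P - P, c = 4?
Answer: 0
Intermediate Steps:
Q(P) = 0
l(L, O) = 2*L*O (l(L, O) = (2*L)*O = 2*L*O)
(-16/(-53) - 81/(-61))*l(5, (2 + c)*Q(-5)) = (-16/(-53) - 81/(-61))*(2*5*((2 + 4)*0)) = (-16*(-1/53) - 81*(-1/61))*(2*5*(6*0)) = (16/53 + 81/61)*(2*5*0) = (5269/3233)*0 = 0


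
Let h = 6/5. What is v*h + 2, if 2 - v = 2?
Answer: 2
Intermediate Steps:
v = 0 (v = 2 - 1*2 = 2 - 2 = 0)
h = 6/5 (h = 6*(⅕) = 6/5 ≈ 1.2000)
v*h + 2 = 0*(6/5) + 2 = 0 + 2 = 2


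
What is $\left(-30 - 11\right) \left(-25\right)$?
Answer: $1025$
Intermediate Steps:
$\left(-30 - 11\right) \left(-25\right) = \left(-41\right) \left(-25\right) = 1025$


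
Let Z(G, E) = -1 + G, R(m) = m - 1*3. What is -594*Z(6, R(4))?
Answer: -2970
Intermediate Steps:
R(m) = -3 + m (R(m) = m - 3 = -3 + m)
-594*Z(6, R(4)) = -594*(-1 + 6) = -594*5 = -2970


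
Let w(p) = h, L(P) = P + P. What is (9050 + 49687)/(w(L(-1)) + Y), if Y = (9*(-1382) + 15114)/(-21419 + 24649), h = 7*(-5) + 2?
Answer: -31620085/17319 ≈ -1825.7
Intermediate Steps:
h = -33 (h = -35 + 2 = -33)
L(P) = 2*P
w(p) = -33
Y = 1338/1615 (Y = (-12438 + 15114)/3230 = 2676*(1/3230) = 1338/1615 ≈ 0.82848)
(9050 + 49687)/(w(L(-1)) + Y) = (9050 + 49687)/(-33 + 1338/1615) = 58737/(-51957/1615) = 58737*(-1615/51957) = -31620085/17319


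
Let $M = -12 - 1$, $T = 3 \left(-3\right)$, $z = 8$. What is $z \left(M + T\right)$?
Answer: $-176$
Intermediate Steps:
$T = -9$
$M = -13$
$z \left(M + T\right) = 8 \left(-13 - 9\right) = 8 \left(-22\right) = -176$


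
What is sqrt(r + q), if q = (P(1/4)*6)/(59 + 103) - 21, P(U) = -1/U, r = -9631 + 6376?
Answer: 2*I*sqrt(66342)/9 ≈ 57.238*I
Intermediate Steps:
r = -3255
q = -571/27 (q = (-1/(1/4)*6)/(59 + 103) - 21 = (-1/(1*(1/4))*6)/162 - 21 = (-1/1/4*6)/162 - 21 = (-1*4*6)/162 - 21 = (-4*6)/162 - 21 = (1/162)*(-24) - 21 = -4/27 - 21 = -571/27 ≈ -21.148)
sqrt(r + q) = sqrt(-3255 - 571/27) = sqrt(-88456/27) = 2*I*sqrt(66342)/9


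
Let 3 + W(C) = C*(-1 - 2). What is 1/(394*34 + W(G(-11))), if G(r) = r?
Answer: 1/13426 ≈ 7.4482e-5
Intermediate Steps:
W(C) = -3 - 3*C (W(C) = -3 + C*(-1 - 2) = -3 + C*(-3) = -3 - 3*C)
1/(394*34 + W(G(-11))) = 1/(394*34 + (-3 - 3*(-11))) = 1/(13396 + (-3 + 33)) = 1/(13396 + 30) = 1/13426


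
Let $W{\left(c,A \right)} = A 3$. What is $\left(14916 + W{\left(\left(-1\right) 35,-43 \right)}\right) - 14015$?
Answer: $772$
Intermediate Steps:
$W{\left(c,A \right)} = 3 A$
$\left(14916 + W{\left(\left(-1\right) 35,-43 \right)}\right) - 14015 = \left(14916 + 3 \left(-43\right)\right) - 14015 = \left(14916 - 129\right) - 14015 = 14787 - 14015 = 772$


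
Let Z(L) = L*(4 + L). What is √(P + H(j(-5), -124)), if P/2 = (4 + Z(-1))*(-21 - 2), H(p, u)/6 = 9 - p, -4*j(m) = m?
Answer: √2/2 ≈ 0.70711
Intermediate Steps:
j(m) = -m/4
H(p, u) = 54 - 6*p (H(p, u) = 6*(9 - p) = 54 - 6*p)
P = -46 (P = 2*((4 - (4 - 1))*(-21 - 2)) = 2*((4 - 1*3)*(-23)) = 2*((4 - 3)*(-23)) = 2*(1*(-23)) = 2*(-23) = -46)
√(P + H(j(-5), -124)) = √(-46 + (54 - (-3)*(-5)/2)) = √(-46 + (54 - 6*5/4)) = √(-46 + (54 - 15/2)) = √(-46 + 93/2) = √(½) = √2/2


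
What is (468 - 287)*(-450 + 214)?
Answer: -42716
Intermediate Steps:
(468 - 287)*(-450 + 214) = 181*(-236) = -42716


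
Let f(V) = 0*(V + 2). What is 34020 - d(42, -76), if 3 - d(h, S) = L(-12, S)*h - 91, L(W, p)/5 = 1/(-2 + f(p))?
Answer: 33821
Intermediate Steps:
f(V) = 0 (f(V) = 0*(2 + V) = 0)
L(W, p) = -5/2 (L(W, p) = 5/(-2 + 0) = 5/(-2) = 5*(-½) = -5/2)
d(h, S) = 94 + 5*h/2 (d(h, S) = 3 - (-5*h/2 - 91) = 3 - (-91 - 5*h/2) = 3 + (91 + 5*h/2) = 94 + 5*h/2)
34020 - d(42, -76) = 34020 - (94 + (5/2)*42) = 34020 - (94 + 105) = 34020 - 1*199 = 34020 - 199 = 33821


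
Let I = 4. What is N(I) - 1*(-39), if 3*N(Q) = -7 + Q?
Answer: 38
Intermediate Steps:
N(Q) = -7/3 + Q/3 (N(Q) = (-7 + Q)/3 = -7/3 + Q/3)
N(I) - 1*(-39) = (-7/3 + (⅓)*4) - 1*(-39) = (-7/3 + 4/3) + 39 = -1 + 39 = 38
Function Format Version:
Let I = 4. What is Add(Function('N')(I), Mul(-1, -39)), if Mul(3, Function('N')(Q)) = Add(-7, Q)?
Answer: 38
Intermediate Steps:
Function('N')(Q) = Add(Rational(-7, 3), Mul(Rational(1, 3), Q)) (Function('N')(Q) = Mul(Rational(1, 3), Add(-7, Q)) = Add(Rational(-7, 3), Mul(Rational(1, 3), Q)))
Add(Function('N')(I), Mul(-1, -39)) = Add(Add(Rational(-7, 3), Mul(Rational(1, 3), 4)), Mul(-1, -39)) = Add(Add(Rational(-7, 3), Rational(4, 3)), 39) = Add(-1, 39) = 38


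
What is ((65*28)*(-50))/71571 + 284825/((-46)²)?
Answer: 20192654075/151444236 ≈ 133.33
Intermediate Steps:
((65*28)*(-50))/71571 + 284825/((-46)²) = (1820*(-50))*(1/71571) + 284825/2116 = -91000*1/71571 + 284825*(1/2116) = -91000/71571 + 284825/2116 = 20192654075/151444236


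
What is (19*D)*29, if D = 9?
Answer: 4959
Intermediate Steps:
(19*D)*29 = (19*9)*29 = 171*29 = 4959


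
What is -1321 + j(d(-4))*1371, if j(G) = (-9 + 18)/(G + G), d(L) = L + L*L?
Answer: -6455/8 ≈ -806.88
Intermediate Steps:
d(L) = L + L**2
j(G) = 9/(2*G) (j(G) = 9/((2*G)) = 9*(1/(2*G)) = 9/(2*G))
-1321 + j(d(-4))*1371 = -1321 + (9/(2*((-4*(1 - 4)))))*1371 = -1321 + (9/(2*((-4*(-3)))))*1371 = -1321 + ((9/2)/12)*1371 = -1321 + ((9/2)*(1/12))*1371 = -1321 + (3/8)*1371 = -1321 + 4113/8 = -6455/8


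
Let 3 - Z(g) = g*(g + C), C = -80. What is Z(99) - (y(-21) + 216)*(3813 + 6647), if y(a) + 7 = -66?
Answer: -1497658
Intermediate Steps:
y(a) = -73 (y(a) = -7 - 66 = -73)
Z(g) = 3 - g*(-80 + g) (Z(g) = 3 - g*(g - 80) = 3 - g*(-80 + g))
Z(99) - (y(-21) + 216)*(3813 + 6647) = (3 - 1*99² + 80*99) - (-73 + 216)*(3813 + 6647) = (3 - 1*9801 + 7920) - 143*10460 = (3 - 9801 + 7920) - 1*1495780 = -1878 - 1495780 = -1497658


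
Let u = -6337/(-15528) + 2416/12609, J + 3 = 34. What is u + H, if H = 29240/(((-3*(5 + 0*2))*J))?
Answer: -126008320907/2023189704 ≈ -62.282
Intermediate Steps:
J = 31 (J = -3 + 34 = 31)
u = 39139627/65264184 (u = -6337*(-1/15528) + 2416*(1/12609) = 6337/15528 + 2416/12609 = 39139627/65264184 ≈ 0.59971)
H = -5848/93 (H = 29240/((-3*(5 + 0*2)*31)) = 29240/((-3*(5 + 0)*31)) = 29240/((-3*5*31)) = 29240/((-15*31)) = 29240/(-465) = 29240*(-1/465) = -5848/93 ≈ -62.882)
u + H = 39139627/65264184 - 5848/93 = -126008320907/2023189704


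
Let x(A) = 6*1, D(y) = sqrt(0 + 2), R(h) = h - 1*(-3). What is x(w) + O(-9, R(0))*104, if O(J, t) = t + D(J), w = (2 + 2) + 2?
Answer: 318 + 104*sqrt(2) ≈ 465.08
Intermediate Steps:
R(h) = 3 + h (R(h) = h + 3 = 3 + h)
w = 6 (w = 4 + 2 = 6)
D(y) = sqrt(2)
x(A) = 6
O(J, t) = t + sqrt(2)
x(w) + O(-9, R(0))*104 = 6 + ((3 + 0) + sqrt(2))*104 = 6 + (3 + sqrt(2))*104 = 6 + (312 + 104*sqrt(2)) = 318 + 104*sqrt(2)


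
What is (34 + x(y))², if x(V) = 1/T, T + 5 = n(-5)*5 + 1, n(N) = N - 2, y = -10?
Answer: 1755625/1521 ≈ 1154.3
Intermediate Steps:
n(N) = -2 + N
T = -39 (T = -5 + ((-2 - 5)*5 + 1) = -5 + (-7*5 + 1) = -5 + (-35 + 1) = -5 - 34 = -39)
x(V) = -1/39 (x(V) = 1/(-39) = -1/39)
(34 + x(y))² = (34 - 1/39)² = (1325/39)² = 1755625/1521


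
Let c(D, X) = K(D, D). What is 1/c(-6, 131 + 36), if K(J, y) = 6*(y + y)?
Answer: -1/72 ≈ -0.013889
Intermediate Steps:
K(J, y) = 12*y (K(J, y) = 6*(2*y) = 12*y)
c(D, X) = 12*D
1/c(-6, 131 + 36) = 1/(12*(-6)) = 1/(-72) = -1/72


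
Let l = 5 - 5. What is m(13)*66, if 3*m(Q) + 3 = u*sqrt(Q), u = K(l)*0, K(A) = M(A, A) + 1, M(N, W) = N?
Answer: -66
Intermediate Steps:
l = 0
K(A) = 1 + A (K(A) = A + 1 = 1 + A)
u = 0 (u = (1 + 0)*0 = 1*0 = 0)
m(Q) = -1 (m(Q) = -1 + (0*sqrt(Q))/3 = -1 + (1/3)*0 = -1 + 0 = -1)
m(13)*66 = -1*66 = -66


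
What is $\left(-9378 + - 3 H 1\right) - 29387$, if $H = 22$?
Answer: $-38831$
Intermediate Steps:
$\left(-9378 + - 3 H 1\right) - 29387 = \left(-9378 + \left(-3\right) 22 \cdot 1\right) - 29387 = \left(-9378 - 66\right) - 29387 = -9444 - 29387 = -38831$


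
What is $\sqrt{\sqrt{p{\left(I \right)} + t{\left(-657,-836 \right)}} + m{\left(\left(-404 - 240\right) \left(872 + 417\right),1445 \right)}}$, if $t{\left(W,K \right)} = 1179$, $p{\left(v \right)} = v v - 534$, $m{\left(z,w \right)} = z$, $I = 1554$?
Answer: $\sqrt{-830116 + \sqrt{2415561}} \approx 910.25 i$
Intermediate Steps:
$p{\left(v \right)} = -534 + v^{2}$ ($p{\left(v \right)} = v^{2} - 534 = -534 + v^{2}$)
$\sqrt{\sqrt{p{\left(I \right)} + t{\left(-657,-836 \right)}} + m{\left(\left(-404 - 240\right) \left(872 + 417\right),1445 \right)}} = \sqrt{\sqrt{\left(-534 + 1554^{2}\right) + 1179} + \left(-404 - 240\right) \left(872 + 417\right)} = \sqrt{\sqrt{\left(-534 + 2414916\right) + 1179} - 830116} = \sqrt{\sqrt{2414382 + 1179} - 830116} = \sqrt{\sqrt{2415561} - 830116} = \sqrt{-830116 + \sqrt{2415561}}$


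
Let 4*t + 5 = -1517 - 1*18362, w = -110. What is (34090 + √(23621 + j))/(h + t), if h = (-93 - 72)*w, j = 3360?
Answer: 34090/13179 + √26981/13179 ≈ 2.5992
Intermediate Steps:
h = 18150 (h = (-93 - 72)*(-110) = -165*(-110) = 18150)
t = -4971 (t = -5/4 + (-1517 - 1*18362)/4 = -5/4 + (-1517 - 18362)/4 = -5/4 + (¼)*(-19879) = -5/4 - 19879/4 = -4971)
(34090 + √(23621 + j))/(h + t) = (34090 + √(23621 + 3360))/(18150 - 4971) = (34090 + √26981)/13179 = (34090 + √26981)*(1/13179) = 34090/13179 + √26981/13179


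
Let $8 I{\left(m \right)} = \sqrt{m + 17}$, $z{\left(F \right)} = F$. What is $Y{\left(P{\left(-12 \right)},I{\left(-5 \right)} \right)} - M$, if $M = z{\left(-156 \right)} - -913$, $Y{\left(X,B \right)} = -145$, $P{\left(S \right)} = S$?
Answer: $-902$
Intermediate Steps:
$I{\left(m \right)} = \frac{\sqrt{17 + m}}{8}$ ($I{\left(m \right)} = \frac{\sqrt{m + 17}}{8} = \frac{\sqrt{17 + m}}{8}$)
$M = 757$ ($M = -156 - -913 = -156 + 913 = 757$)
$Y{\left(P{\left(-12 \right)},I{\left(-5 \right)} \right)} - M = -145 - 757 = -902$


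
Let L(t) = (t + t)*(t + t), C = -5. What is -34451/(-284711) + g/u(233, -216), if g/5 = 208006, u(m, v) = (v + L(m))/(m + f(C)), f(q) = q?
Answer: 3376004677159/3088260217 ≈ 1093.2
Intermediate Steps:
L(t) = 4*t² (L(t) = (2*t)*(2*t) = 4*t²)
u(m, v) = (v + 4*m²)/(-5 + m) (u(m, v) = (v + 4*m²)/(m - 5) = (v + 4*m²)/(-5 + m))
g = 1040030 (g = 5*208006 = 1040030)
-34451/(-284711) + g/u(233, -216) = -34451/(-284711) + 1040030/(((-216 + 4*233²)/(-5 + 233))) = -34451*(-1/284711) + 1040030/(((-216 + 4*54289)/228)) = 34451/284711 + 1040030/(((-216 + 217156)/228)) = 34451/284711 + 1040030/(((1/228)*216940)) = 34451/284711 + 1040030/(54235/57) = 34451/284711 + 1040030*(57/54235) = 34451/284711 + 11856342/10847 = 3376004677159/3088260217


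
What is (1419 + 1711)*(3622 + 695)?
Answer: 13512210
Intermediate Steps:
(1419 + 1711)*(3622 + 695) = 3130*4317 = 13512210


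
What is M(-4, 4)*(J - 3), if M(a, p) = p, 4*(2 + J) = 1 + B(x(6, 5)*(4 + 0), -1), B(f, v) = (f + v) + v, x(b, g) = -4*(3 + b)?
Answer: -165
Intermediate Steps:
x(b, g) = -12 - 4*b
B(f, v) = f + 2*v
J = -153/4 (J = -2 + (1 + ((-12 - 4*6)*(4 + 0) + 2*(-1)))/4 = -2 + (1 + ((-12 - 24)*4 - 2))/4 = -2 + (1 + (-36*4 - 2))/4 = -2 + (1 + (-144 - 2))/4 = -2 + (1 - 146)/4 = -2 + (¼)*(-145) = -2 - 145/4 = -153/4 ≈ -38.250)
M(-4, 4)*(J - 3) = 4*(-153/4 - 3) = 4*(-165/4) = -165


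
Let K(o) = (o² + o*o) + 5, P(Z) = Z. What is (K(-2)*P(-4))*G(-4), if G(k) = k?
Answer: 208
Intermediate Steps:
K(o) = 5 + 2*o² (K(o) = (o² + o²) + 5 = 2*o² + 5 = 5 + 2*o²)
(K(-2)*P(-4))*G(-4) = ((5 + 2*(-2)²)*(-4))*(-4) = ((5 + 2*4)*(-4))*(-4) = ((5 + 8)*(-4))*(-4) = (13*(-4))*(-4) = -52*(-4) = 208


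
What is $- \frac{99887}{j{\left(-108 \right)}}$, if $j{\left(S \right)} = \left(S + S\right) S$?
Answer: $- \frac{99887}{23328} \approx -4.2819$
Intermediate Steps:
$j{\left(S \right)} = 2 S^{2}$ ($j{\left(S \right)} = 2 S S = 2 S^{2}$)
$- \frac{99887}{j{\left(-108 \right)}} = - \frac{99887}{2 \left(-108\right)^{2}} = - \frac{99887}{2 \cdot 11664} = - \frac{99887}{23328}$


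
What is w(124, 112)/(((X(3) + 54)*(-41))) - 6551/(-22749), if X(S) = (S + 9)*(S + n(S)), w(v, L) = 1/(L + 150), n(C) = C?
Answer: 2955567781/10263529836 ≈ 0.28797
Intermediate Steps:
w(v, L) = 1/(150 + L)
X(S) = 2*S*(9 + S) (X(S) = (S + 9)*(S + S) = (9 + S)*(2*S) = 2*S*(9 + S))
w(124, 112)/(((X(3) + 54)*(-41))) - 6551/(-22749) = 1/((150 + 112)*(((2*3*(9 + 3) + 54)*(-41)))) - 6551/(-22749) = 1/(262*(((2*3*12 + 54)*(-41)))) - 6551*(-1/22749) = 1/(262*(((72 + 54)*(-41)))) + 6551/22749 = 1/(262*((126*(-41)))) + 6551/22749 = (1/262)/(-5166) + 6551/22749 = (1/262)*(-1/5166) + 6551/22749 = -1/1353492 + 6551/22749 = 2955567781/10263529836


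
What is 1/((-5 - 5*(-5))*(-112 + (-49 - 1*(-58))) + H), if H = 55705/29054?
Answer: -29054/59795535 ≈ -0.00048589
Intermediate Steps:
H = 55705/29054 (H = 55705*(1/29054) = 55705/29054 ≈ 1.9173)
1/((-5 - 5*(-5))*(-112 + (-49 - 1*(-58))) + H) = 1/((-5 - 5*(-5))*(-112 + (-49 - 1*(-58))) + 55705/29054) = 1/((-5 + 25)*(-112 + (-49 + 58)) + 55705/29054) = 1/(20*(-112 + 9) + 55705/29054) = 1/(20*(-103) + 55705/29054) = 1/(-2060 + 55705/29054) = 1/(-59795535/29054) = -29054/59795535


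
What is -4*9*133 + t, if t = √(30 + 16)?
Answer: -4788 + √46 ≈ -4781.2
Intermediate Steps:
t = √46 ≈ 6.7823
-4*9*133 + t = -4*9*133 + √46 = -36*133 + √46 = -4788 + √46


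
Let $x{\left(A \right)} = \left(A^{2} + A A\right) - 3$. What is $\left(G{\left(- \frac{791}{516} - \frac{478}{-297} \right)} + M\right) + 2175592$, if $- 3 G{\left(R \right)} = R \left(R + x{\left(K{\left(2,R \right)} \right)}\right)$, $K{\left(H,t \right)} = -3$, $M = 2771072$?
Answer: $\frac{38726069945397083}{7828725168} \approx 4.9467 \cdot 10^{6}$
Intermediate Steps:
$x{\left(A \right)} = -3 + 2 A^{2}$ ($x{\left(A \right)} = \left(A^{2} + A^{2}\right) - 3 = 2 A^{2} - 3 = -3 + 2 A^{2}$)
$G{\left(R \right)} = - \frac{R \left(15 + R\right)}{3}$ ($G{\left(R \right)} = - \frac{R \left(R - \left(3 - 2 \left(-3\right)^{2}\right)\right)}{3} = - \frac{R \left(R + \left(-3 + 2 \cdot 9\right)\right)}{3} = - \frac{R \left(R + \left(-3 + 18\right)\right)}{3} = - \frac{R \left(R + 15\right)}{3} = - \frac{R \left(15 + R\right)}{3}$)
$\left(G{\left(- \frac{791}{516} - \frac{478}{-297} \right)} + M\right) + 2175592 = \left(- \frac{\left(- \frac{791}{516} - \frac{478}{-297}\right) \left(15 - \left(- \frac{478}{297} + \frac{791}{516}\right)\right)}{3} + 2771072\right) + 2175592 = \left(- \frac{\left(\left(-791\right) \frac{1}{516} - - \frac{478}{297}\right) \left(15 - - \frac{3907}{51084}\right)}{3} + 2771072\right) + 2175592 = \left(- \frac{\left(- \frac{791}{516} + \frac{478}{297}\right) \left(15 + \left(- \frac{791}{516} + \frac{478}{297}\right)\right)}{3} + 2771072\right) + 2175592 = \left(\left(- \frac{1}{3}\right) \frac{3907}{51084} \left(15 + \frac{3907}{51084}\right) + 2771072\right) + 2175592 = \left(\left(- \frac{1}{3}\right) \frac{3907}{51084} \cdot \frac{770167}{51084} + 2771072\right) + 2175592 = \left(- \frac{3009042469}{7828725168} + 2771072\right) + 2175592 = \frac{21693958099697627}{7828725168} + 2175592 = \frac{38726069945397083}{7828725168}$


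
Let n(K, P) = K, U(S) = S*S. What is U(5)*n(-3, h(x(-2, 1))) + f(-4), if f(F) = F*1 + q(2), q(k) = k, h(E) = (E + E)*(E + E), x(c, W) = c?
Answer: -77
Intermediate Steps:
U(S) = S**2
h(E) = 4*E**2 (h(E) = (2*E)*(2*E) = 4*E**2)
f(F) = 2 + F (f(F) = F*1 + 2 = F + 2 = 2 + F)
U(5)*n(-3, h(x(-2, 1))) + f(-4) = 5**2*(-3) + (2 - 4) = 25*(-3) - 2 = -75 - 2 = -77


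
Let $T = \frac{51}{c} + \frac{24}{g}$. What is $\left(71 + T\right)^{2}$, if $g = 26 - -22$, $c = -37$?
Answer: $\frac{26925721}{5476} \approx 4917.0$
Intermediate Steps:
$g = 48$ ($g = 26 + 22 = 48$)
$T = - \frac{65}{74}$ ($T = \frac{51}{-37} + \frac{24}{48} = 51 \left(- \frac{1}{37}\right) + 24 \cdot \frac{1}{48} = - \frac{51}{37} + \frac{1}{2} = - \frac{65}{74} \approx -0.87838$)
$\left(71 + T\right)^{2} = \left(71 - \frac{65}{74}\right)^{2} = \left(\frac{5189}{74}\right)^{2} = \frac{26925721}{5476}$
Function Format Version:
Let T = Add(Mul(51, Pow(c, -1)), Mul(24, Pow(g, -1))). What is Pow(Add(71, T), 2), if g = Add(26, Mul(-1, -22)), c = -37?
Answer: Rational(26925721, 5476) ≈ 4917.0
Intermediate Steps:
g = 48 (g = Add(26, 22) = 48)
T = Rational(-65, 74) (T = Add(Mul(51, Pow(-37, -1)), Mul(24, Pow(48, -1))) = Add(Mul(51, Rational(-1, 37)), Mul(24, Rational(1, 48))) = Add(Rational(-51, 37), Rational(1, 2)) = Rational(-65, 74) ≈ -0.87838)
Pow(Add(71, T), 2) = Pow(Add(71, Rational(-65, 74)), 2) = Pow(Rational(5189, 74), 2) = Rational(26925721, 5476)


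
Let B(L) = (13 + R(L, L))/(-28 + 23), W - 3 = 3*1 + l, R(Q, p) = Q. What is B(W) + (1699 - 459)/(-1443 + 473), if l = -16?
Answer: -911/485 ≈ -1.8784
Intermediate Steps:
W = -10 (W = 3 + (3*1 - 16) = 3 + (3 - 16) = 3 - 13 = -10)
B(L) = -13/5 - L/5 (B(L) = (13 + L)/(-28 + 23) = (13 + L)/(-5) = (13 + L)*(-⅕) = -13/5 - L/5)
B(W) + (1699 - 459)/(-1443 + 473) = (-13/5 - ⅕*(-10)) + (1699 - 459)/(-1443 + 473) = (-13/5 + 2) + 1240/(-970) = -⅗ + 1240*(-1/970) = -⅗ - 124/97 = -911/485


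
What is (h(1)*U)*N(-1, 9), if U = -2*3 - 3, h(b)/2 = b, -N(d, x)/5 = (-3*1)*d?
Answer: 270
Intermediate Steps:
N(d, x) = 15*d (N(d, x) = -5*(-3*1)*d = -(-15)*d = 15*d)
h(b) = 2*b
U = -9 (U = -6 - 3 = -9)
(h(1)*U)*N(-1, 9) = ((2*1)*(-9))*(15*(-1)) = (2*(-9))*(-15) = -18*(-15) = 270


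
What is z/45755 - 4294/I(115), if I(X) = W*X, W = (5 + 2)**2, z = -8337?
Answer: -48690193/51565885 ≈ -0.94423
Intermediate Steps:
W = 49 (W = 7**2 = 49)
I(X) = 49*X
z/45755 - 4294/I(115) = -8337/45755 - 4294/(49*115) = -8337*1/45755 - 4294/5635 = -8337/45755 - 4294*1/5635 = -8337/45755 - 4294/5635 = -48690193/51565885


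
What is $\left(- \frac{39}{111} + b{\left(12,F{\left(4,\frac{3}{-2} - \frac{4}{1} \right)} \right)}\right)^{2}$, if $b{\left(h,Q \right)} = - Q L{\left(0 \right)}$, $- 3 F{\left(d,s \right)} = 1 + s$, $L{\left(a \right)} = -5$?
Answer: $\frac{279841}{5476} \approx 51.103$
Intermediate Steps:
$F{\left(d,s \right)} = - \frac{1}{3} - \frac{s}{3}$ ($F{\left(d,s \right)} = - \frac{1 + s}{3} = - \frac{1}{3} - \frac{s}{3}$)
$b{\left(h,Q \right)} = 5 Q$ ($b{\left(h,Q \right)} = - Q \left(-5\right) = 5 Q$)
$\left(- \frac{39}{111} + b{\left(12,F{\left(4,\frac{3}{-2} - \frac{4}{1} \right)} \right)}\right)^{2} = \left(- \frac{39}{111} + 5 \left(- \frac{1}{3} - \frac{\frac{3}{-2} - \frac{4}{1}}{3}\right)\right)^{2} = \left(\left(-39\right) \frac{1}{111} + 5 \left(- \frac{1}{3} - \frac{3 \left(- \frac{1}{2}\right) - 4}{3}\right)\right)^{2} = \left(- \frac{13}{37} + 5 \left(- \frac{1}{3} - \frac{- \frac{3}{2} - 4}{3}\right)\right)^{2} = \left(- \frac{13}{37} + 5 \left(- \frac{1}{3} - - \frac{11}{6}\right)\right)^{2} = \left(- \frac{13}{37} + 5 \left(- \frac{1}{3} + \frac{11}{6}\right)\right)^{2} = \left(- \frac{13}{37} + 5 \cdot \frac{3}{2}\right)^{2} = \left(- \frac{13}{37} + \frac{15}{2}\right)^{2} = \left(\frac{529}{74}\right)^{2} = \frac{279841}{5476}$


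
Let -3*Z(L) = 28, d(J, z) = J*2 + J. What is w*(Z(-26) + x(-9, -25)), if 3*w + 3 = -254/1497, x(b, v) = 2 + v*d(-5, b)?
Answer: -5233735/13473 ≈ -388.46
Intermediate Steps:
d(J, z) = 3*J (d(J, z) = 2*J + J = 3*J)
Z(L) = -28/3 (Z(L) = -1/3*28 = -28/3)
x(b, v) = 2 - 15*v (x(b, v) = 2 + v*(3*(-5)) = 2 + v*(-15) = 2 - 15*v)
w = -4745/4491 (w = -1 + (-254/1497)/3 = -1 + (-254*1/1497)/3 = -1 + (1/3)*(-254/1497) = -1 - 254/4491 = -4745/4491 ≈ -1.0566)
w*(Z(-26) + x(-9, -25)) = -4745*(-28/3 + (2 - 15*(-25)))/4491 = -4745*(-28/3 + (2 + 375))/4491 = -4745*(-28/3 + 377)/4491 = -4745/4491*1103/3 = -5233735/13473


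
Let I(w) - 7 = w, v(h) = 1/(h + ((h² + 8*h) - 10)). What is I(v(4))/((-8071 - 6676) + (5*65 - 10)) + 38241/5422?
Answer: 11588976607/1643256384 ≈ 7.0524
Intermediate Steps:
v(h) = 1/(-10 + h² + 9*h) (v(h) = 1/(h + (-10 + h² + 8*h)) = 1/(-10 + h² + 9*h))
I(w) = 7 + w
I(v(4))/((-8071 - 6676) + (5*65 - 10)) + 38241/5422 = (7 + 1/(-10 + 4² + 9*4))/((-8071 - 6676) + (5*65 - 10)) + 38241/5422 = (7 + 1/(-10 + 16 + 36))/(-14747 + (325 - 10)) + 38241*(1/5422) = (7 + 1/42)/(-14747 + 315) + 38241/5422 = (7 + 1/42)/(-14432) + 38241/5422 = (295/42)*(-1/14432) + 38241/5422 = -295/606144 + 38241/5422 = 11588976607/1643256384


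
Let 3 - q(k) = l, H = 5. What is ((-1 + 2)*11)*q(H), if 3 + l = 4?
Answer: 22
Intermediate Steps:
l = 1 (l = -3 + 4 = 1)
q(k) = 2 (q(k) = 3 - 1*1 = 3 - 1 = 2)
((-1 + 2)*11)*q(H) = ((-1 + 2)*11)*2 = (1*11)*2 = 11*2 = 22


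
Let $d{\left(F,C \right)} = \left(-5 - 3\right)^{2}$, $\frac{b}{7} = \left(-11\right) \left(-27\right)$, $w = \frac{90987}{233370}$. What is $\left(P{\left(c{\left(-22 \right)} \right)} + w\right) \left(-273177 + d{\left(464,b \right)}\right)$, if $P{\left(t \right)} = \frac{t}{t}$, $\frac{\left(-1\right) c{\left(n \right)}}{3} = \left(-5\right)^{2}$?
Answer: $- \frac{29528704447}{77790} \approx -3.796 \cdot 10^{5}$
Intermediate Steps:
$w = \frac{30329}{77790}$ ($w = 90987 \cdot \frac{1}{233370} = \frac{30329}{77790} \approx 0.38988$)
$c{\left(n \right)} = -75$ ($c{\left(n \right)} = - 3 \left(-5\right)^{2} = \left(-3\right) 25 = -75$)
$P{\left(t \right)} = 1$
$b = 2079$ ($b = 7 \left(\left(-11\right) \left(-27\right)\right) = 7 \cdot 297 = 2079$)
$d{\left(F,C \right)} = 64$ ($d{\left(F,C \right)} = \left(-8\right)^{2} = 64$)
$\left(P{\left(c{\left(-22 \right)} \right)} + w\right) \left(-273177 + d{\left(464,b \right)}\right) = \left(1 + \frac{30329}{77790}\right) \left(-273177 + 64\right) = \frac{108119}{77790} \left(-273113\right) = - \frac{29528704447}{77790}$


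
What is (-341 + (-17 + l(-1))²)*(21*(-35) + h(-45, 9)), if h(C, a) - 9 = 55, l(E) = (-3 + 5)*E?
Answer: -13420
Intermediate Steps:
l(E) = 2*E
h(C, a) = 64 (h(C, a) = 9 + 55 = 64)
(-341 + (-17 + l(-1))²)*(21*(-35) + h(-45, 9)) = (-341 + (-17 + 2*(-1))²)*(21*(-35) + 64) = (-341 + (-17 - 2)²)*(-735 + 64) = (-341 + (-19)²)*(-671) = (-341 + 361)*(-671) = 20*(-671) = -13420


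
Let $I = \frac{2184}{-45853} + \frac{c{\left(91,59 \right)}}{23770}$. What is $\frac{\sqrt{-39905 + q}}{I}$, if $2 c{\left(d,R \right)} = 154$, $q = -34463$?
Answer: $- \frac{8719406480 i \sqrt{1162}}{48382999} \approx - 6143.2 i$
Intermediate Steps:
$c{\left(d,R \right)} = 77$ ($c{\left(d,R \right)} = \frac{1}{2} \cdot 154 = 77$)
$I = - \frac{48382999}{1089925810}$ ($I = \frac{2184}{-45853} + \frac{77}{23770} = 2184 \left(- \frac{1}{45853}\right) + 77 \cdot \frac{1}{23770} = - \frac{2184}{45853} + \frac{77}{23770} = - \frac{48382999}{1089925810} \approx -0.044391$)
$\frac{\sqrt{-39905 + q}}{I} = \frac{\sqrt{-39905 - 34463}}{- \frac{48382999}{1089925810}} = \sqrt{-74368} \left(- \frac{1089925810}{48382999}\right) = 8 i \sqrt{1162} \left(- \frac{1089925810}{48382999}\right) = - \frac{8719406480 i \sqrt{1162}}{48382999}$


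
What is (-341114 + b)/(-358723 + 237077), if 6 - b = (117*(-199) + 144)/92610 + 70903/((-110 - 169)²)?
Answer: 91074180737593/32478828760980 ≈ 2.8041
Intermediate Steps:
b = 1425480227/266994630 (b = 6 - ((117*(-199) + 144)/92610 + 70903/((-110 - 169)²)) = 6 - ((-23283 + 144)*(1/92610) + 70903/((-279)²)) = 6 - (-23139*1/92610 + 70903/77841) = 6 - (-857/3430 + 70903*(1/77841)) = 6 - (-857/3430 + 70903/77841) = 6 - 1*176487553/266994630 = 6 - 176487553/266994630 = 1425480227/266994630 ≈ 5.3390)
(-341114 + b)/(-358723 + 237077) = (-341114 + 1425480227/266994630)/(-358723 + 237077) = -91074180737593/266994630/(-121646) = -91074180737593/266994630*(-1/121646) = 91074180737593/32478828760980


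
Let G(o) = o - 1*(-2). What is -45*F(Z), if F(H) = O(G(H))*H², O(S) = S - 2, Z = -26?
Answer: 790920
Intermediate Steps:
G(o) = 2 + o (G(o) = o + 2 = 2 + o)
O(S) = -2 + S
F(H) = H³ (F(H) = (-2 + (2 + H))*H² = H*H² = H³)
-45*F(Z) = -45*(-26)³ = -45*(-17576) = 790920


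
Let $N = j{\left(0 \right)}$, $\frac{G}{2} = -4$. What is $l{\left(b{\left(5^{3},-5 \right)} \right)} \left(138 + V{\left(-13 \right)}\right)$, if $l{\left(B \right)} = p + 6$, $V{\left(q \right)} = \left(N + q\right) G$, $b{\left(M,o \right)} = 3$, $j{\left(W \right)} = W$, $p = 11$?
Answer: $4114$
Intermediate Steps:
$G = -8$ ($G = 2 \left(-4\right) = -8$)
$N = 0$
$V{\left(q \right)} = - 8 q$ ($V{\left(q \right)} = \left(0 + q\right) \left(-8\right) = q \left(-8\right) = - 8 q$)
$l{\left(B \right)} = 17$ ($l{\left(B \right)} = 11 + 6 = 17$)
$l{\left(b{\left(5^{3},-5 \right)} \right)} \left(138 + V{\left(-13 \right)}\right) = 17 \left(138 - -104\right) = 17 \left(138 + 104\right) = 17 \cdot 242 = 4114$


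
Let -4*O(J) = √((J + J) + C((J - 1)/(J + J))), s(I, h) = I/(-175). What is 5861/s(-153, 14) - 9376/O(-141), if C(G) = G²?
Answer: 1025675/153 - 5288064*I*√5601401/5601401 ≈ 6703.8 - 2234.3*I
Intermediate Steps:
s(I, h) = -I/175 (s(I, h) = I*(-1/175) = -I/175)
O(J) = -√(2*J + (-1 + J)²/(4*J²))/4 (O(J) = -√((J + J) + ((J - 1)/(J + J))²)/4 = -√(2*J + ((-1 + J)/((2*J)))²)/4 = -√(2*J + ((-1 + J)*(1/(2*J)))²)/4 = -√(2*J + ((-1 + J)/(2*J))²)/4 = -√(2*J + (-1 + J)²/(4*J²))/4)
5861/s(-153, 14) - 9376/O(-141) = 5861/((-1/175*(-153))) - 9376*(-8/√(8*(-141) + (-1 - 141)²/(-141)²)) = 5861/(153/175) - 9376*(-8/√(-1128 + (1/19881)*(-142)²)) = 5861*(175/153) - 9376*(-8/√(-1128 + (1/19881)*20164)) = 1025675/153 - 9376*(-8/√(-1128 + 20164/19881)) = 1025675/153 - 9376*564*I*√5601401/5601401 = 1025675/153 - 5288064*I*√5601401/5601401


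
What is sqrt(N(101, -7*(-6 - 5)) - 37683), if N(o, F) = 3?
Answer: 4*I*sqrt(2355) ≈ 194.11*I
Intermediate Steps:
sqrt(N(101, -7*(-6 - 5)) - 37683) = sqrt(3 - 37683) = sqrt(-37680) = 4*I*sqrt(2355)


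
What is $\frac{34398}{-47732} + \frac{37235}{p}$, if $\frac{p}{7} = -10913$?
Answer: $- \frac{2202499319}{1823147606} \approx -1.2081$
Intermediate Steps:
$p = -76391$ ($p = 7 \left(-10913\right) = -76391$)
$\frac{34398}{-47732} + \frac{37235}{p} = \frac{34398}{-47732} + \frac{37235}{-76391} = 34398 \left(- \frac{1}{47732}\right) + 37235 \left(- \frac{1}{76391}\right) = - \frac{17199}{23866} - \frac{37235}{76391} = - \frac{2202499319}{1823147606}$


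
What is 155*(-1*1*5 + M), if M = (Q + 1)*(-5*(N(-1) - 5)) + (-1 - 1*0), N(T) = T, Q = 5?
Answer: 26970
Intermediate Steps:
M = 179 (M = (5 + 1)*(-5*(-1 - 5)) + (-1 - 1*0) = 6*(-5*(-6)) + (-1 + 0) = 6*30 - 1 = 180 - 1 = 179)
155*(-1*1*5 + M) = 155*(-1*1*5 + 179) = 155*(-1*5 + 179) = 155*(-5 + 179) = 155*174 = 26970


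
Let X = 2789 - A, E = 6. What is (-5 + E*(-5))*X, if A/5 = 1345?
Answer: 137760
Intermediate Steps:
A = 6725 (A = 5*1345 = 6725)
X = -3936 (X = 2789 - 1*6725 = 2789 - 6725 = -3936)
(-5 + E*(-5))*X = (-5 + 6*(-5))*(-3936) = (-5 - 30)*(-3936) = -35*(-3936) = 137760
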